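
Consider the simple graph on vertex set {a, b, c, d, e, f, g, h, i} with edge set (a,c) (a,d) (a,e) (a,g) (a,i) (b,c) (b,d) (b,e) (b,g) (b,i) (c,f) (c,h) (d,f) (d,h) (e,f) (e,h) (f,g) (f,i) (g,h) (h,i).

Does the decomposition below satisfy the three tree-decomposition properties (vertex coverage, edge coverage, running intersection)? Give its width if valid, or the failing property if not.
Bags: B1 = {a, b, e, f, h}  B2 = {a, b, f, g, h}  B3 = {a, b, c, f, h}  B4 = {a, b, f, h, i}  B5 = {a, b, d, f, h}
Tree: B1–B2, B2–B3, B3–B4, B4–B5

Checking the three conditions: (i) the bags cover all of {a, b, c, d, e, f, g, h, i}; (ii) for each edge, some bag contains both endpoints; (iii) the bags containing any fixed vertex form a subtree. All hold, so the decomposition is valid with width 5 − 1 = 4.

Yes; width 4.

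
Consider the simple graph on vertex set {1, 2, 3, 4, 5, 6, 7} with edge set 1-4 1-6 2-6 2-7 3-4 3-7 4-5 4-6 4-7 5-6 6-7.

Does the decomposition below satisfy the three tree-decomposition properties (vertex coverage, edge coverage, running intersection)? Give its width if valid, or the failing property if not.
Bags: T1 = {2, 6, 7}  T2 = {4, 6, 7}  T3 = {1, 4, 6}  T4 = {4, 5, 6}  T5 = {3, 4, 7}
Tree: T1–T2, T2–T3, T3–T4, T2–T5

Checking the three conditions: (i) the bags cover all of {1, 2, 3, 4, 5, 6, 7}; (ii) for each edge, some bag contains both endpoints; (iii) the bags containing any fixed vertex form a subtree. All hold, so the decomposition is valid with width 3 − 1 = 2.

Yes; width 2.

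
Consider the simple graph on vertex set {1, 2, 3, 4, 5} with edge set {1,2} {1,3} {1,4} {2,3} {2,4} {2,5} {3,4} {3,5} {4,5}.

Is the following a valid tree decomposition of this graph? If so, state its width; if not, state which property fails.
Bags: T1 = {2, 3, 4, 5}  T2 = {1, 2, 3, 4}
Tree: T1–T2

Vertex coverage: the bags together contain {1, 2, 3, 4, 5}, the full vertex set. Edge coverage: each edge of G has both endpoints in at least one bag. Running intersection: for every vertex, the bags containing it form a connected subtree. All three properties hold, so this is a valid tree decomposition of width max|bag| − 1 = 3, and hence tw(G) ≤ 3.

Yes; width 3.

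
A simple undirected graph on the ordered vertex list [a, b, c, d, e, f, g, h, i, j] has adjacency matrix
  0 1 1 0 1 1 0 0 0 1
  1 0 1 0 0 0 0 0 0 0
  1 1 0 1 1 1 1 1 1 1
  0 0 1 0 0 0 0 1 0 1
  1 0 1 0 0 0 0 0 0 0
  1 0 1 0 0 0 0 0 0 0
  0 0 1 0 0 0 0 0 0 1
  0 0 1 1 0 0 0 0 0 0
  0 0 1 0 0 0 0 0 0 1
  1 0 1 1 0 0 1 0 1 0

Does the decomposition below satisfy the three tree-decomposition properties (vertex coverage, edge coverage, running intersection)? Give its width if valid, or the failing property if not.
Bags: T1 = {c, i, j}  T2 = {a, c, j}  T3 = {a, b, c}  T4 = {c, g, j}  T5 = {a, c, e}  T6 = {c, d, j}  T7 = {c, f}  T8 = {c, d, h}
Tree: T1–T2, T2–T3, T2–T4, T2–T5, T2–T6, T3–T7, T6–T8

No — edge (a,f) lies in no bag.

A tree decomposition must satisfy three properties: every vertex lies in some bag; for every edge, both endpoints lie together in some bag; and for every vertex, the bags containing it form a connected subtree. Here edge (a,f) lies in no bag, so the decomposition is invalid.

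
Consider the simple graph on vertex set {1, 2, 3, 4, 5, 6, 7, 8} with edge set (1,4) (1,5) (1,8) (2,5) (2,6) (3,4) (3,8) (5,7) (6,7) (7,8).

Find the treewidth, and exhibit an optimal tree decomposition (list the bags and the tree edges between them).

Treewidth 2.
Bags: B1 = {1, 3, 4}  B2 = {1, 3, 8}  B3 = {1, 5, 8}  B4 = {5, 7, 8}  B5 = {2, 5, 7}  B6 = {2, 6, 7}
Tree: B1–B2, B2–B3, B3–B4, B4–B5, B5–B6

Every bag has size at most 3, so the width is 3 − 1 = 2 and tw(G) ≤ 2. Since 4–3–8–1–4 is a cycle in G, G is not acyclic. Forests are exactly the graphs of treewidth ≤ 1, so tw(G) ≥ 2. Therefore the treewidth is 2.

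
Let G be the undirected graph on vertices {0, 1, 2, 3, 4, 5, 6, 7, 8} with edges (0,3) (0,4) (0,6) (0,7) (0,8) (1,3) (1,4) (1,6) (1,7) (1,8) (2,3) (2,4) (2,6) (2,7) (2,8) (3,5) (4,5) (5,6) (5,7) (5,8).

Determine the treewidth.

A width-4 tree decomposition is:
Bags: B1 = {0, 1, 2, 5, 7}  B2 = {0, 1, 2, 5, 6}  B3 = {0, 1, 2, 3, 5}  B4 = {0, 1, 2, 4, 5}  B5 = {0, 1, 2, 5, 8}
Tree: B1–B2, B2–B3, B3–B4, B4–B5
The largest bag has 5 vertices, giving width 4; this decomposition certifies tw(G) ≤ 4. For the lower bound: the 5 vertex sets {0,7}, {2,6}, {3,5}, {1}, {4} are disjoint, each induces a connected subgraph, and every pair is joined by at least one edge of G. Contracting each set to a single vertex therefore yields K_{5} as a minor, and since treewidth is minor-monotone, tw(G) ≥ tw(K_{5}) = 4. Combining the bounds, tw(G) = 4.

4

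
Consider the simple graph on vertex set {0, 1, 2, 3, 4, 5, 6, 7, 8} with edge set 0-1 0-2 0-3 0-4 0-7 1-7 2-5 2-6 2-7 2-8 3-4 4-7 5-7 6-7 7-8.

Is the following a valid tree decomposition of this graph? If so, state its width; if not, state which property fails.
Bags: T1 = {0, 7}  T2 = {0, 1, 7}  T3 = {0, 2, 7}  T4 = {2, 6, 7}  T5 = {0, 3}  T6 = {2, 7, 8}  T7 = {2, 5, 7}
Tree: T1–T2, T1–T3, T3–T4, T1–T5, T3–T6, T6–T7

No — vertex 4 appears in no bag.

A tree decomposition must satisfy three properties: every vertex lies in some bag; for every edge, both endpoints lie together in some bag; and for every vertex, the bags containing it form a connected subtree. Here vertex 4 appears in no bag, so the decomposition is invalid.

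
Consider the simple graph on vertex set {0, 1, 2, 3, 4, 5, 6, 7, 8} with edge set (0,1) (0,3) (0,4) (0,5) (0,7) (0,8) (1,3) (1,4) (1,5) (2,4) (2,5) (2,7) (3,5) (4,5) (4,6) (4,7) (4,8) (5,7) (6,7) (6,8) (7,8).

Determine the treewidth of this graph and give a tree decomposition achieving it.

The largest bag has 4 vertices, giving width 3; this decomposition certifies tw(G) ≤ 3. Conversely, {0, 1, 3, 5} is a clique of size 4, and the vertices of any clique must share a bag in every tree decomposition; so some bag has ≥ 4 vertices and tw(G) ≥ 3. The upper and lower bounds meet at 3, so that is the treewidth.

Treewidth 3.
Bags: B1 = {0, 4, 5, 7}  B2 = {2, 4, 5, 7}  B3 = {0, 1, 4, 5}  B4 = {0, 4, 7, 8}  B5 = {0, 1, 3, 5}  B6 = {4, 6, 7, 8}
Tree: B1–B2, B1–B3, B1–B4, B3–B5, B4–B6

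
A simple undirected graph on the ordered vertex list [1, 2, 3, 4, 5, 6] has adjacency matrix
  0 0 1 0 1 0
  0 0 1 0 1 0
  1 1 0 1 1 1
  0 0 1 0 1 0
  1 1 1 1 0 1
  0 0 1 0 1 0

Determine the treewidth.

2

A width-2 tree decomposition is:
Bags: B1 = {2, 3, 5}  B2 = {3, 4, 5}  B3 = {3, 5, 6}  B4 = {1, 3, 5}
Tree: B1–B2, B1–B3, B3–B4
The largest bag has 3 vertices, giving width 2; this decomposition certifies tw(G) ≤ 2. On the other hand G contains the 3-clique {1, 3, 5}. A clique must lie in a single bag of any decomposition, so no decomposition can have width below 2. Therefore the treewidth is 2.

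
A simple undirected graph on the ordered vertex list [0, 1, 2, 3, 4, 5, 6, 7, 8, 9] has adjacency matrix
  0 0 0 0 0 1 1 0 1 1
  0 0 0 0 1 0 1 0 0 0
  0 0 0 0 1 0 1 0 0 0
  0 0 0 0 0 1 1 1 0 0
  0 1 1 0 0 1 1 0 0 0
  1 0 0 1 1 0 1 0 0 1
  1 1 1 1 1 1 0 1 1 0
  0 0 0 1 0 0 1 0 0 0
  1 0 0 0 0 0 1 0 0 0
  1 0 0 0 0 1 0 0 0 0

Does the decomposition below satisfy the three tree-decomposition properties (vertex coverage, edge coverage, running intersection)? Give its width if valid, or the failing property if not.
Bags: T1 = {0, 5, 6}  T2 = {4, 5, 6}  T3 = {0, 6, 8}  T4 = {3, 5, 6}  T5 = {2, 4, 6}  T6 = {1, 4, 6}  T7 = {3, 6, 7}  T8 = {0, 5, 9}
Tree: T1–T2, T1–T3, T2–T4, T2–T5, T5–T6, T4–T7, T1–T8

Checking the three conditions: (i) the bags cover all of {0, 1, 2, 3, 4, 5, 6, 7, 8, 9}; (ii) for each edge, some bag contains both endpoints; (iii) the bags containing any fixed vertex form a subtree. All hold, so the decomposition is valid with width 3 − 1 = 2.

Yes; width 2.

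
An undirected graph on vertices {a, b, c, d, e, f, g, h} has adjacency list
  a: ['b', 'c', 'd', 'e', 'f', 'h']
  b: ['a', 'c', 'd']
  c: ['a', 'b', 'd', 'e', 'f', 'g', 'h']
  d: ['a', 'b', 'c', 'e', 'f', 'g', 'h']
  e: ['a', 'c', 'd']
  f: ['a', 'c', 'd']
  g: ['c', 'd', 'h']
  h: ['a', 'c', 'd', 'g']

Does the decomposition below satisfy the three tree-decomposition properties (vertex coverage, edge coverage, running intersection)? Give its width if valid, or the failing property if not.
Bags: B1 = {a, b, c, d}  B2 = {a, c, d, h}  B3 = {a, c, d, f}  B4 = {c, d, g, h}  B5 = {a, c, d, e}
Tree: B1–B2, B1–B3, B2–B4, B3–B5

Checking the three conditions: (i) the bags cover all of {a, b, c, d, e, f, g, h}; (ii) for each edge, some bag contains both endpoints; (iii) the bags containing any fixed vertex form a subtree. All hold, so the decomposition is valid with width 4 − 1 = 3.

Yes; width 3.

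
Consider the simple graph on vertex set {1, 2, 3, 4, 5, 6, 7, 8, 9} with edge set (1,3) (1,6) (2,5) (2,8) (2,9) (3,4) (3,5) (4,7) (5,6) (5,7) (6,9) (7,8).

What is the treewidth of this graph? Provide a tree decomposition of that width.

Treewidth 3.
One such decomposition:
Bags: B1 = {1, 3, 4, 7}  B2 = {1, 3, 5, 7}  B3 = {1, 5, 6, 7}  B4 = {5, 6, 7, 8}  B5 = {2, 5, 6, 8}  B6 = {2, 6, 8, 9}
Tree: B1–B2, B2–B3, B3–B4, B4–B5, B5–B6

Every bag has size at most 4, so the width is 4 − 1 = 3 and tw(G) ≤ 3. For the lower bound: the 4 vertex sets {1,3,4}, {7}, {5}, {2,6,8,9} are disjoint, each induces a connected subgraph, and every pair is joined by at least one edge of G. Contracting each set to a single vertex therefore yields K_{4} as a minor, and since treewidth is minor-monotone, tw(G) ≥ tw(K_{4}) = 3. Combining the bounds, tw(G) = 3.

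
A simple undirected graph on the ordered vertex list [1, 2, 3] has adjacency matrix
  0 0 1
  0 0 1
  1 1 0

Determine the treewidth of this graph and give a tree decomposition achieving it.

Each bag holds 2 vertices, so the decomposition has width 1, which upper-bounds the treewidth. Since G has at least one edge (e.g. 3–2), it is not an edgeless graph, so tw(G) ≥ 1. The upper and lower bounds meet at 1, so that is the treewidth.

Treewidth 1.
One optimal decomposition is:
Bags: B1 = {2, 3}  B2 = {1, 3}
Tree: B1–B2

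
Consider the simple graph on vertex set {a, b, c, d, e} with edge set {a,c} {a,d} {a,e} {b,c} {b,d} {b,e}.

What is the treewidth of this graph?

A width-2 tree decomposition is:
Bags: B1 = {a, b, d}  B2 = {a, b, c}  B3 = {a, b, e}
Tree: B1–B2, B2–B3
The largest bag has 3 vertices, giving width 2; this decomposition certifies tw(G) ≤ 2. Since d–a–c–b–d is a cycle in G, G is not acyclic. Forests are exactly the graphs of treewidth ≤ 1, so tw(G) ≥ 2. Hence tw(G) = 2 exactly.

2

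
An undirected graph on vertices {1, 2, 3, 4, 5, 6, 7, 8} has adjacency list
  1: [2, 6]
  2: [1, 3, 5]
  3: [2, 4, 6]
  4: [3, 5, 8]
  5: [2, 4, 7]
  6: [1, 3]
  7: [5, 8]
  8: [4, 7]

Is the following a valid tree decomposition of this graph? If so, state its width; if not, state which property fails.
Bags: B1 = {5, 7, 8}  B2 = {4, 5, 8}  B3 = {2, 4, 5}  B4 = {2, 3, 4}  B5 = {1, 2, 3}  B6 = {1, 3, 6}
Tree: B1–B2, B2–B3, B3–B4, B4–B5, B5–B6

Yes; width 2.

Every vertex of G appears in some bag (union = {1, 2, 3, 4, 5, 6, 7, 8}); every edge is covered by a bag; and for each vertex v the set of bags containing v is connected in the bag tree. The decomposition is therefore valid. The largest bag has 3 vertices, so the width is 2.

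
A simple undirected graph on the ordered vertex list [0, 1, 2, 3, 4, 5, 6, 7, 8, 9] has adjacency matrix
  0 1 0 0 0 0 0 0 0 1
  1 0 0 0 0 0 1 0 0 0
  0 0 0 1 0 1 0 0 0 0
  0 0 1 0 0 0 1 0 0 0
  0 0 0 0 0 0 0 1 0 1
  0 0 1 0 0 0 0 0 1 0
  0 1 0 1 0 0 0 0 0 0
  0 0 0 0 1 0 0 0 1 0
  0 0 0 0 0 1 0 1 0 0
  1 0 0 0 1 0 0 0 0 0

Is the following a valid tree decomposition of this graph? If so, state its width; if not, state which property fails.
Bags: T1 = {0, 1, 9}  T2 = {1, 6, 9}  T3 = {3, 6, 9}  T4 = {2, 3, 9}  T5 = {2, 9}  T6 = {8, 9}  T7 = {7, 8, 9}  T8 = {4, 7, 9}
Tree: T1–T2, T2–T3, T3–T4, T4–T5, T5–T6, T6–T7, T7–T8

A tree decomposition must satisfy three properties: every vertex lies in some bag; for every edge, both endpoints lie together in some bag; and for every vertex, the bags containing it form a connected subtree. Here vertex 5 appears in no bag, so the decomposition is invalid.

No — vertex 5 appears in no bag.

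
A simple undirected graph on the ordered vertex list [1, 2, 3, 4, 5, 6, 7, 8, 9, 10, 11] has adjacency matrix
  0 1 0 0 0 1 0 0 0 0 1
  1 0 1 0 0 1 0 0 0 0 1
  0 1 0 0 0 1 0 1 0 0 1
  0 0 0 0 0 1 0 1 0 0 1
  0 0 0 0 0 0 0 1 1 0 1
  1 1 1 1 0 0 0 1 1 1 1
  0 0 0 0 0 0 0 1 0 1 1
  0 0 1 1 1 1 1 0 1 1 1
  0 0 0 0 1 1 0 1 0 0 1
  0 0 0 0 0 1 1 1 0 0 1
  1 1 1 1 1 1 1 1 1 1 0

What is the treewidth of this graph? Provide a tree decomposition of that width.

The largest bag has 4 vertices, giving width 3; this decomposition certifies tw(G) ≤ 3. Conversely, {5, 8, 9, 11} is a clique of size 4, and the vertices of any clique must share a bag in every tree decomposition; so some bag has ≥ 4 vertices and tw(G) ≥ 3. The upper and lower bounds meet at 3, so that is the treewidth.

Treewidth 3.
Bags: B1 = {4, 6, 8, 11}  B2 = {3, 6, 8, 11}  B3 = {6, 8, 9, 11}  B4 = {6, 8, 10, 11}  B5 = {2, 3, 6, 11}  B6 = {1, 2, 6, 11}  B7 = {7, 8, 10, 11}  B8 = {5, 8, 9, 11}
Tree: B1–B2, B2–B3, B1–B4, B2–B5, B5–B6, B4–B7, B3–B8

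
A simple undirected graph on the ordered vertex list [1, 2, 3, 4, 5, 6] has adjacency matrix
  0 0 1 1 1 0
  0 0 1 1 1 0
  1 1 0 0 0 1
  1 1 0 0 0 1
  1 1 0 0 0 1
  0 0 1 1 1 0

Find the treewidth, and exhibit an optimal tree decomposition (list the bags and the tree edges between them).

The largest bag has 4 vertices, giving width 3; this decomposition certifies tw(G) ≤ 3. For the lower bound: the 4 vertex sets {3,6}, {1,5}, {4}, {2} are disjoint, each induces a connected subgraph, and every pair is joined by at least one edge of G. Contracting each set to a single vertex therefore yields K_{4} as a minor, and since treewidth is minor-monotone, tw(G) ≥ tw(K_{4}) = 3. Combining the bounds, tw(G) = 3.

Treewidth 3.
One optimal decomposition is:
Bags: B1 = {3, 4, 5, 6}  B2 = {1, 3, 4, 5}  B3 = {2, 3, 4, 5}
Tree: B1–B2, B2–B3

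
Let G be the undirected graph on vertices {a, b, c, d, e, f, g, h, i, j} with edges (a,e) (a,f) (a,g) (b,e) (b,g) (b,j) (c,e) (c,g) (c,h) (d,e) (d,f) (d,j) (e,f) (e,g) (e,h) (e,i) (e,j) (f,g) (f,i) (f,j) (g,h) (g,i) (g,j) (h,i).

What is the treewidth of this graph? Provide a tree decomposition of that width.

Treewidth 3.
Bags: B1 = {d, e, f, j}  B2 = {e, f, g, j}  B3 = {b, e, g, j}  B4 = {e, f, g, i}  B5 = {e, g, h, i}  B6 = {c, e, g, h}  B7 = {a, e, f, g}
Tree: B1–B2, B2–B3, B2–B4, B4–B5, B5–B6, B4–B7

Each bag holds 4 vertices, so the decomposition has width 3, which upper-bounds the treewidth. Conversely, {d, e, f, j} is a clique of size 4, and the vertices of any clique must share a bag in every tree decomposition; so some bag has ≥ 4 vertices and tw(G) ≥ 3. The upper and lower bounds meet at 3, so that is the treewidth.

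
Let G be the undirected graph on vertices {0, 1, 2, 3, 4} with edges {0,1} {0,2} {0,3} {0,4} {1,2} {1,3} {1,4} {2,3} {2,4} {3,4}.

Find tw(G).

A width-4 tree decomposition is:
Bags: B1 = {0, 1, 2, 3, 4}
Tree: (single bag)
A single bag containing all 5 vertices is trivially a valid decomposition of width 4. On the other hand G contains the 5-clique {0, 1, 2, 3, 4}. A clique must lie in a single bag of any decomposition, so no decomposition can have width below 4. The upper and lower bounds meet at 4, so that is the treewidth.

4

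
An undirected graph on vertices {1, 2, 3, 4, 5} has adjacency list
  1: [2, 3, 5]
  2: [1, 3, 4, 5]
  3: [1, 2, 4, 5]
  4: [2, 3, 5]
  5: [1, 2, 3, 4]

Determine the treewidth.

3

A width-3 tree decomposition is:
Bags: B1 = {1, 2, 3, 5}  B2 = {2, 3, 4, 5}
Tree: B1–B2
Every bag has size at most 4, so the width is 4 − 1 = 3 and tw(G) ≤ 3. For the lower bound, the 4 vertices {1, 2, 3, 5} are pairwise adjacent, and any tree decomposition puts a clique entirely inside one bag — forcing width ≥ 3. The upper and lower bounds meet at 3, so that is the treewidth.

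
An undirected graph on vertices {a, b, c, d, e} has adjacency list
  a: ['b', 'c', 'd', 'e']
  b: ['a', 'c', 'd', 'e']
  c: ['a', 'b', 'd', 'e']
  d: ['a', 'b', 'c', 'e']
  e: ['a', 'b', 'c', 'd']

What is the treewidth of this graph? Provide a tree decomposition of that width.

Treewidth 4.
One optimal decomposition is:
Bags: B1 = {a, b, c, d, e}
Tree: (single bag)

With just one bag of size 5, the width is 5 − 1 = 4, so tw(G) ≤ 4. For the lower bound, the 5 vertices {a, b, c, d, e} are pairwise adjacent, and any tree decomposition puts a clique entirely inside one bag — forcing width ≥ 4. Hence tw(G) = 4 exactly.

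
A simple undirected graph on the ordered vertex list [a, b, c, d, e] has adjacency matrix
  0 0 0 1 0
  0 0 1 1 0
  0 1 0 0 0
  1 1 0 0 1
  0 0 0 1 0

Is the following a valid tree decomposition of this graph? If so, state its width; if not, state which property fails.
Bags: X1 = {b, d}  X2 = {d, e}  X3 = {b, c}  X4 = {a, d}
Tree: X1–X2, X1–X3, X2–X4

Checking the three conditions: (i) the bags cover all of {a, b, c, d, e}; (ii) for each edge, some bag contains both endpoints; (iii) the bags containing any fixed vertex form a subtree. All hold, so the decomposition is valid with width 2 − 1 = 1.

Yes; width 1.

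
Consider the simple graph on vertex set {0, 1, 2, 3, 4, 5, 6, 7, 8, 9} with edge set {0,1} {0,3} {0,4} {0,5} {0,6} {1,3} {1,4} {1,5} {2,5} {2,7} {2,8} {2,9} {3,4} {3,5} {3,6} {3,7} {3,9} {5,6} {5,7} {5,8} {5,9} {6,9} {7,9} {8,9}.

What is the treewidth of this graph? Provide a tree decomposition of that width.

Every bag has size at most 4, so the width is 4 − 1 = 3 and tw(G) ≤ 3. On the other hand G contains the 4-clique {0, 1, 3, 4}. A clique must lie in a single bag of any decomposition, so no decomposition can have width below 3. The upper and lower bounds meet at 3, so that is the treewidth.

Treewidth 3.
One optimal decomposition is:
Bags: B1 = {2, 5, 7, 9}  B2 = {3, 5, 7, 9}  B3 = {3, 5, 6, 9}  B4 = {0, 3, 5, 6}  B5 = {2, 5, 8, 9}  B6 = {0, 1, 3, 5}  B7 = {0, 1, 3, 4}
Tree: B1–B2, B2–B3, B3–B4, B1–B5, B4–B6, B6–B7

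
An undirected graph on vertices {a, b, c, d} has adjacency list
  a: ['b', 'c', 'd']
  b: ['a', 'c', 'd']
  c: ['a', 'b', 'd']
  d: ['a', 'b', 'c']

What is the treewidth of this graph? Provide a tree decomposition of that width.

With just one bag of size 4, the width is 4 − 1 = 3, so tw(G) ≤ 3. On the other hand G contains the 4-clique {a, b, c, d}. A clique must lie in a single bag of any decomposition, so no decomposition can have width below 3. The upper and lower bounds meet at 3, so that is the treewidth.

Treewidth 3.
Bags: B1 = {a, b, c, d}
Tree: (single bag)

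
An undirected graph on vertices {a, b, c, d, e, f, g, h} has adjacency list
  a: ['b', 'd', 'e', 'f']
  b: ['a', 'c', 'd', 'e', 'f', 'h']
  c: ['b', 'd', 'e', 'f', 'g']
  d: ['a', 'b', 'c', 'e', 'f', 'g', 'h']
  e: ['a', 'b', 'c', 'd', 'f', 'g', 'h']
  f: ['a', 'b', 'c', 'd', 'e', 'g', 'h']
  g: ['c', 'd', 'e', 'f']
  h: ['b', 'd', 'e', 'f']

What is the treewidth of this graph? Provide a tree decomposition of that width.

Every bag has size at most 5, so the width is 5 − 1 = 4 and tw(G) ≤ 4. On the other hand G contains the 5-clique {c, d, e, f, g}. A clique must lie in a single bag of any decomposition, so no decomposition can have width below 4. The upper and lower bounds meet at 4, so that is the treewidth.

Treewidth 4.
One optimal decomposition is:
Bags: B1 = {b, c, d, e, f}  B2 = {b, d, e, f, h}  B3 = {a, b, d, e, f}  B4 = {c, d, e, f, g}
Tree: B1–B2, B2–B3, B1–B4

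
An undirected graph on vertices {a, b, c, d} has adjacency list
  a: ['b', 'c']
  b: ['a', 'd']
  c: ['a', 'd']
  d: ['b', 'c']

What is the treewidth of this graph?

2

A width-2 tree decomposition is:
Bags: B1 = {b, c, d}  B2 = {a, b, c}
Tree: B1–B2
The largest bag has 3 vertices, giving width 2; this decomposition certifies tw(G) ≤ 2. The edges b–d–c–a–b form a cycle, so G is not a tree and its treewidth is at least 2. Therefore the treewidth is 2.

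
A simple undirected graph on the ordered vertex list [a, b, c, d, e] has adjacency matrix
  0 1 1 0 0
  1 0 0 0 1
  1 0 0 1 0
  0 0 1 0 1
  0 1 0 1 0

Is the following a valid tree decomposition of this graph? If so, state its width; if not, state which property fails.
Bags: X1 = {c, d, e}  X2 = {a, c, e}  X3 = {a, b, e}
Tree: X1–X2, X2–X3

Vertex coverage: the bags together contain {a, b, c, d, e}, the full vertex set. Edge coverage: each edge of G has both endpoints in at least one bag. Running intersection: for every vertex, the bags containing it form a connected subtree. All three properties hold, so this is a valid tree decomposition of width max|bag| − 1 = 2, and hence tw(G) ≤ 2.

Yes; width 2.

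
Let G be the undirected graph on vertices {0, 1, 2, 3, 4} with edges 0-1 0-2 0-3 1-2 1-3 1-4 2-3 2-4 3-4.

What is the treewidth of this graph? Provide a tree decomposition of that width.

The largest bag has 4 vertices, giving width 3; this decomposition certifies tw(G) ≤ 3. Conversely, {0, 1, 2, 3} is a clique of size 4, and the vertices of any clique must share a bag in every tree decomposition; so some bag has ≥ 4 vertices and tw(G) ≥ 3. Hence tw(G) = 3 exactly.

Treewidth 3.
One optimal decomposition is:
Bags: B1 = {1, 2, 3, 4}  B2 = {0, 1, 2, 3}
Tree: B1–B2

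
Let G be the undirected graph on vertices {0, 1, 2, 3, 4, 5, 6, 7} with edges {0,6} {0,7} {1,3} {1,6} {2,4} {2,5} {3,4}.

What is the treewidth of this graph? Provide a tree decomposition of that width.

Treewidth 1.
One optimal decomposition is:
Bags: B1 = {2, 5}  B2 = {2, 4}  B3 = {3, 4}  B4 = {1, 3}  B5 = {1, 6}  B6 = {0, 6}  B7 = {0, 7}
Tree: B1–B2, B2–B3, B3–B4, B4–B5, B5–B6, B6–B7

Each bag holds 2 vertices, so the decomposition has width 1, which upper-bounds the treewidth. G has an edge, so its treewidth is at least 1. Therefore the treewidth is 1.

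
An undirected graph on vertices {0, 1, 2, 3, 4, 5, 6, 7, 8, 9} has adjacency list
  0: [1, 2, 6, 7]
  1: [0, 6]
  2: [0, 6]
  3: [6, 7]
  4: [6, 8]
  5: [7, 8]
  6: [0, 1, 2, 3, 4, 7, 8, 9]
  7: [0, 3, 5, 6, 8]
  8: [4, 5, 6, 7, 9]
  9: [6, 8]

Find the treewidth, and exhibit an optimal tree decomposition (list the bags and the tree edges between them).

The largest bag has 3 vertices, giving width 2; this decomposition certifies tw(G) ≤ 2. For the lower bound, the 3 vertices {5, 7, 8} are pairwise adjacent, and any tree decomposition puts a clique entirely inside one bag — forcing width ≥ 2. Combining the bounds, tw(G) = 2.

Treewidth 2.
One such decomposition:
Bags: B1 = {0, 6, 7}  B2 = {3, 6, 7}  B3 = {6, 7, 8}  B4 = {0, 2, 6}  B5 = {6, 8, 9}  B6 = {5, 7, 8}  B7 = {0, 1, 6}  B8 = {4, 6, 8}
Tree: B1–B2, B1–B3, B1–B4, B3–B5, B3–B6, B4–B7, B5–B8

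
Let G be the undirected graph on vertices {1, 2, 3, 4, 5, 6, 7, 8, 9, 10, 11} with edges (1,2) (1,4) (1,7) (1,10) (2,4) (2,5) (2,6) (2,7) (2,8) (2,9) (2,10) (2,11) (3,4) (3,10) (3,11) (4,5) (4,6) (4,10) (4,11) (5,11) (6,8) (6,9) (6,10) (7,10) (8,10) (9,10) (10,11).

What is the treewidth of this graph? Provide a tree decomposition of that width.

Each bag holds 4 vertices, so the decomposition has width 3, which upper-bounds the treewidth. For the lower bound, the 4 vertices {2, 6, 8, 10} are pairwise adjacent, and any tree decomposition puts a clique entirely inside one bag — forcing width ≥ 3. Therefore the treewidth is 3.

Treewidth 3.
One optimal decomposition is:
Bags: B1 = {2, 4, 5, 11}  B2 = {2, 4, 10, 11}  B3 = {2, 4, 6, 10}  B4 = {1, 2, 4, 10}  B5 = {2, 6, 8, 10}  B6 = {3, 4, 10, 11}  B7 = {1, 2, 7, 10}  B8 = {2, 6, 9, 10}
Tree: B1–B2, B2–B3, B2–B4, B3–B5, B2–B6, B4–B7, B5–B8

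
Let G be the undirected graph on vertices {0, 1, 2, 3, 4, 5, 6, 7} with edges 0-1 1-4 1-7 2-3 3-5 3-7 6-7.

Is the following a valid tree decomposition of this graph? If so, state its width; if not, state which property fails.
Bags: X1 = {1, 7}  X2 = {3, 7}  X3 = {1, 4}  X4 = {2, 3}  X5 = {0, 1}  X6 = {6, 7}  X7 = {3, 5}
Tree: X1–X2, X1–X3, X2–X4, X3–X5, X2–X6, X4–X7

Every vertex of G appears in some bag (union = {0, 1, 2, 3, 4, 5, 6, 7}); every edge is covered by a bag; and for each vertex v the set of bags containing v is connected in the bag tree. The decomposition is therefore valid. The largest bag has 2 vertices, so the width is 1.

Yes; width 1.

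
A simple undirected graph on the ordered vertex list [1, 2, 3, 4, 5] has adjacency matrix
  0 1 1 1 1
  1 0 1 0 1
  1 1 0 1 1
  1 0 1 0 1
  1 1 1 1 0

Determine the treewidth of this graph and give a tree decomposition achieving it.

Treewidth 3.
Bags: B1 = {1, 2, 3, 5}  B2 = {1, 3, 4, 5}
Tree: B1–B2

Every bag has size at most 4, so the width is 4 − 1 = 3 and tw(G) ≤ 3. For the lower bound, the 4 vertices {1, 2, 3, 5} are pairwise adjacent, and any tree decomposition puts a clique entirely inside one bag — forcing width ≥ 3. The upper and lower bounds meet at 3, so that is the treewidth.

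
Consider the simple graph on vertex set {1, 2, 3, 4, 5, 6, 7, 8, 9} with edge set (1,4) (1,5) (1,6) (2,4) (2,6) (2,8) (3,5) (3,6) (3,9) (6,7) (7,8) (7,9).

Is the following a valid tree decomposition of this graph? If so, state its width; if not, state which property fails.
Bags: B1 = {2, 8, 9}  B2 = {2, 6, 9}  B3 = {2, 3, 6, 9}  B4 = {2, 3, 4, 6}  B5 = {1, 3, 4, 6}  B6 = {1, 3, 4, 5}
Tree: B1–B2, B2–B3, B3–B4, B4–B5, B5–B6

No — vertex 7 appears in no bag.

A tree decomposition must satisfy three properties: every vertex lies in some bag; for every edge, both endpoints lie together in some bag; and for every vertex, the bags containing it form a connected subtree. Here vertex 7 appears in no bag, so the decomposition is invalid.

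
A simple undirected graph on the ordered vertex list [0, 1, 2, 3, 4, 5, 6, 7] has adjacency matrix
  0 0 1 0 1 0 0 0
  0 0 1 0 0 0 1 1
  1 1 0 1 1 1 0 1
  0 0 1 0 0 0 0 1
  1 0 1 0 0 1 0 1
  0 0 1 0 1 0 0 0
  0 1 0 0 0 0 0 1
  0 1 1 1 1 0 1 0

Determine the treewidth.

2

A width-2 tree decomposition is:
Bags: B1 = {2, 4, 5}  B2 = {2, 4, 7}  B3 = {2, 3, 7}  B4 = {1, 2, 7}  B5 = {0, 2, 4}  B6 = {1, 6, 7}
Tree: B1–B2, B2–B3, B2–B4, B2–B5, B4–B6
Each bag holds 3 vertices, so the decomposition has width 2, which upper-bounds the treewidth. On the other hand G contains the 3-clique {1, 2, 7}. A clique must lie in a single bag of any decomposition, so no decomposition can have width below 2. The upper and lower bounds meet at 2, so that is the treewidth.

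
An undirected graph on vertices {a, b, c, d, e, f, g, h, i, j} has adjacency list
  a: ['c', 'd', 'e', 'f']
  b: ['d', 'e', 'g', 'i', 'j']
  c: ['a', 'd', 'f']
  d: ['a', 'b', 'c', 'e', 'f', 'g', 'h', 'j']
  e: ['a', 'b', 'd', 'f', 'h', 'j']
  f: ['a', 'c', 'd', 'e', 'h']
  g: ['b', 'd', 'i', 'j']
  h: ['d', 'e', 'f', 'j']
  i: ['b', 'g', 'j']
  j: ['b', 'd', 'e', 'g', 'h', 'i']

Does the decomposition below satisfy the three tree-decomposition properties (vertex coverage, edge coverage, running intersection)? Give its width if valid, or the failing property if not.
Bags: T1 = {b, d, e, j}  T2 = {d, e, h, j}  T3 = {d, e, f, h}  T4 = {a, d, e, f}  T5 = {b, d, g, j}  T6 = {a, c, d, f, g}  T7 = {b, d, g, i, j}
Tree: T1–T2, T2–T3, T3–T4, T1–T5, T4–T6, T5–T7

A tree decomposition must satisfy three properties: every vertex lies in some bag; for every edge, both endpoints lie together in some bag; and for every vertex, the bags containing it form a connected subtree. Here bags containing vertex g are not connected in the tree, so the decomposition is invalid.

No — bags containing vertex g are not connected in the tree.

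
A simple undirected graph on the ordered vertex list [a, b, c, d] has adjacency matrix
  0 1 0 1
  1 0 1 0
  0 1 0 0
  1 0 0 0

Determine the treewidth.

1

A width-1 tree decomposition is:
Bags: B1 = {a, b}  B2 = {a, d}  B3 = {b, c}
Tree: B1–B2, B1–B3
Every bag has size at most 2, so the width is 2 − 1 = 1 and tw(G) ≤ 1. G has an edge, so its treewidth is at least 1. The upper and lower bounds meet at 1, so that is the treewidth.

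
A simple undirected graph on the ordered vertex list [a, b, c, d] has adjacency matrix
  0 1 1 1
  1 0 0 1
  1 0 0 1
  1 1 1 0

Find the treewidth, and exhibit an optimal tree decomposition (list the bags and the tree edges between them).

Treewidth 2.
One such decomposition:
Bags: B1 = {a, b, d}  B2 = {a, c, d}
Tree: B1–B2

Each bag holds 3 vertices, so the decomposition has width 2, which upper-bounds the treewidth. Conversely, {a, c, d} is a clique of size 3, and the vertices of any clique must share a bag in every tree decomposition; so some bag has ≥ 3 vertices and tw(G) ≥ 2. Hence tw(G) = 2 exactly.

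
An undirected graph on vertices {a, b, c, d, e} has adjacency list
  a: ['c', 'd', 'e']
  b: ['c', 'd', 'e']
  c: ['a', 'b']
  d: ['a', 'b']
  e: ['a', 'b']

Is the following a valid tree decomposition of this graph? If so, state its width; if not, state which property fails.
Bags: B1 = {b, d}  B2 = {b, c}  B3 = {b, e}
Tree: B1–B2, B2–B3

No — vertex a appears in no bag.

A tree decomposition must satisfy three properties: every vertex lies in some bag; for every edge, both endpoints lie together in some bag; and for every vertex, the bags containing it form a connected subtree. Here vertex a appears in no bag, so the decomposition is invalid.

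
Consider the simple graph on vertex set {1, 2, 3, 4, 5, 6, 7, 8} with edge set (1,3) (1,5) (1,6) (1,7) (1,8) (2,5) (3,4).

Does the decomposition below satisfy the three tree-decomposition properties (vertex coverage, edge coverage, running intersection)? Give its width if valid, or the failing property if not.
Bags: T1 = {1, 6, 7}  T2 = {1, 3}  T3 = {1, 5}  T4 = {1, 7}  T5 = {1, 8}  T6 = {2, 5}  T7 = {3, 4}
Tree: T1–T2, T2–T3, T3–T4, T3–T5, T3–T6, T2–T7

A tree decomposition must satisfy three properties: every vertex lies in some bag; for every edge, both endpoints lie together in some bag; and for every vertex, the bags containing it form a connected subtree. Here bags containing vertex 7 are not connected in the tree, so the decomposition is invalid.

No — bags containing vertex 7 are not connected in the tree.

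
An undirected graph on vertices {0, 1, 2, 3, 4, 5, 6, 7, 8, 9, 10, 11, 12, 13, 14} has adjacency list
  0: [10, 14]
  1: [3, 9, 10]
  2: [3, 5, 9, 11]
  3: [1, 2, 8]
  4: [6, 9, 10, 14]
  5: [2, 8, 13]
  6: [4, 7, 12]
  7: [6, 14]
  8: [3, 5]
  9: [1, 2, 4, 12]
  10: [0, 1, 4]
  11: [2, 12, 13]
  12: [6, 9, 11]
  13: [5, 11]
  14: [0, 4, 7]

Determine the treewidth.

3

A width-3 tree decomposition is:
Bags: B1 = {5, 8, 11, 13}  B2 = {2, 5, 8, 11}  B3 = {2, 3, 8, 11}  B4 = {2, 3, 11, 12}  B5 = {2, 3, 9, 12}  B6 = {1, 3, 9, 12}  B7 = {1, 6, 9, 12}  B8 = {1, 4, 6, 9}  B9 = {1, 4, 6, 10}  B10 = {4, 6, 7, 10}  B11 = {4, 7, 10, 14}  B12 = {0, 7, 10, 14}
Tree: B1–B2, B2–B3, B3–B4, B4–B5, B5–B6, B6–B7, B7–B8, B8–B9, B9–B10, B10–B11, B11–B12
Each bag holds 4 vertices, so the decomposition has width 3, which upper-bounds the treewidth. For the lower bound: the 4 vertex sets {5,8,13}, {11}, {2}, {1,3,9,12} are disjoint, each induces a connected subgraph, and every pair is joined by at least one edge of G. Contracting each set to a single vertex therefore yields K_{4} as a minor, and since treewidth is minor-monotone, tw(G) ≥ tw(K_{4}) = 3. Combining the bounds, tw(G) = 3.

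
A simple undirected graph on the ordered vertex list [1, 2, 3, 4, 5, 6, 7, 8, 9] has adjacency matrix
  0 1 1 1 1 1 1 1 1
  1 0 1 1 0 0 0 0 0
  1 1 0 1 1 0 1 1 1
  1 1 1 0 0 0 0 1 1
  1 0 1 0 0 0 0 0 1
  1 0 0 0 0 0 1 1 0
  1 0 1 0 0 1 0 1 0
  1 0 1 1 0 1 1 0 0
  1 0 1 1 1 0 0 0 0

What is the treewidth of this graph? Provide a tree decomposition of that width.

Each bag holds 4 vertices, so the decomposition has width 3, which upper-bounds the treewidth. Conversely, {1, 3, 4, 8} is a clique of size 4, and the vertices of any clique must share a bag in every tree decomposition; so some bag has ≥ 4 vertices and tw(G) ≥ 3. Therefore the treewidth is 3.

Treewidth 3.
One optimal decomposition is:
Bags: B1 = {1, 3, 4, 8}  B2 = {1, 2, 3, 4}  B3 = {1, 3, 7, 8}  B4 = {1, 3, 4, 9}  B5 = {1, 6, 7, 8}  B6 = {1, 3, 5, 9}
Tree: B1–B2, B1–B3, B1–B4, B3–B5, B4–B6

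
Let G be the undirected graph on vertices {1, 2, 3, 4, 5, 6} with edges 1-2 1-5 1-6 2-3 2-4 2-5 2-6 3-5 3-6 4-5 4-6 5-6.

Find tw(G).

3

A width-3 tree decomposition is:
Bags: B1 = {2, 3, 5, 6}  B2 = {1, 2, 5, 6}  B3 = {2, 4, 5, 6}
Tree: B1–B2, B2–B3
The largest bag has 4 vertices, giving width 3; this decomposition certifies tw(G) ≤ 3. Conversely, {1, 2, 5, 6} is a clique of size 4, and the vertices of any clique must share a bag in every tree decomposition; so some bag has ≥ 4 vertices and tw(G) ≥ 3. Combining the bounds, tw(G) = 3.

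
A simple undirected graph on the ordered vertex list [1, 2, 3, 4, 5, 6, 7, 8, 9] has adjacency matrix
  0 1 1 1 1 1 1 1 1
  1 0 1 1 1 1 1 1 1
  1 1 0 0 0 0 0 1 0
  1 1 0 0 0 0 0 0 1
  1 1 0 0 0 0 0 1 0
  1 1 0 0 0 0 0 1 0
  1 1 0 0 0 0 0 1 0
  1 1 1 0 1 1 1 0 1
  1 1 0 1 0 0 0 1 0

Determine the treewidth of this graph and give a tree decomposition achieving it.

Each bag holds 4 vertices, so the decomposition has width 3, which upper-bounds the treewidth. On the other hand G contains the 4-clique {1, 2, 3, 8}. A clique must lie in a single bag of any decomposition, so no decomposition can have width below 3. Therefore the treewidth is 3.

Treewidth 3.
Bags: B1 = {1, 2, 6, 8}  B2 = {1, 2, 5, 8}  B3 = {1, 2, 7, 8}  B4 = {1, 2, 8, 9}  B5 = {1, 2, 4, 9}  B6 = {1, 2, 3, 8}
Tree: B1–B2, B2–B3, B1–B4, B4–B5, B2–B6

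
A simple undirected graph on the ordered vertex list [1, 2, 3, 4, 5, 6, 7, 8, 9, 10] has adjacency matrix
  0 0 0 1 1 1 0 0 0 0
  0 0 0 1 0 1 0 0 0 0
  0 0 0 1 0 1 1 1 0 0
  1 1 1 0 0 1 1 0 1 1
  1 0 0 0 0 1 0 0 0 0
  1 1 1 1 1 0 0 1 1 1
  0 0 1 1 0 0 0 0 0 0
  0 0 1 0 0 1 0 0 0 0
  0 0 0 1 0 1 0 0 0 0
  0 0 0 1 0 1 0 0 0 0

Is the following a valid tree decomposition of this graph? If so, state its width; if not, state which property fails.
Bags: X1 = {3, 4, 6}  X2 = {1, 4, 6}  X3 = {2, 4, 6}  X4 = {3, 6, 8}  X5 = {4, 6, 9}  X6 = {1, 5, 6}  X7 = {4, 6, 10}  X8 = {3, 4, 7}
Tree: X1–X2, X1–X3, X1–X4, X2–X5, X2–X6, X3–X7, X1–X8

Yes; width 2.

Vertex coverage: the bags together contain {1, 2, 3, 4, 5, 6, 7, 8, 9, 10}, the full vertex set. Edge coverage: each edge of G has both endpoints in at least one bag. Running intersection: for every vertex, the bags containing it form a connected subtree. All three properties hold, so this is a valid tree decomposition of width max|bag| − 1 = 2, and hence tw(G) ≤ 2.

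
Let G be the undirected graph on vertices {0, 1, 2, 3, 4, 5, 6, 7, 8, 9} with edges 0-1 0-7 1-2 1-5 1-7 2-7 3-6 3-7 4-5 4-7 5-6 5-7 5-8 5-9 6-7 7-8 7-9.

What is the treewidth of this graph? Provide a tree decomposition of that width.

Treewidth 2.
One such decomposition:
Bags: B1 = {5, 6, 7}  B2 = {1, 5, 7}  B3 = {3, 6, 7}  B4 = {4, 5, 7}  B5 = {1, 2, 7}  B6 = {5, 7, 8}  B7 = {0, 1, 7}  B8 = {5, 7, 9}
Tree: B1–B2, B1–B3, B1–B4, B2–B5, B2–B6, B5–B7, B1–B8

Every bag has size at most 3, so the width is 3 − 1 = 2 and tw(G) ≤ 2. Conversely, {0, 1, 7} is a clique of size 3, and the vertices of any clique must share a bag in every tree decomposition; so some bag has ≥ 3 vertices and tw(G) ≥ 2. Hence tw(G) = 2 exactly.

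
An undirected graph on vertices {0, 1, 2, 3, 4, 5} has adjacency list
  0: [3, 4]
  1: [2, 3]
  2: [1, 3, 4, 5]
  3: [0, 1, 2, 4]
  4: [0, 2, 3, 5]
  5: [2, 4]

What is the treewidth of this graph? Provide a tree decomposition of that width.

Treewidth 2.
One such decomposition:
Bags: B1 = {2, 4, 5}  B2 = {2, 3, 4}  B3 = {0, 3, 4}  B4 = {1, 2, 3}
Tree: B1–B2, B2–B3, B2–B4

The largest bag has 3 vertices, giving width 2; this decomposition certifies tw(G) ≤ 2. On the other hand G contains the 3-clique {0, 3, 4}. A clique must lie in a single bag of any decomposition, so no decomposition can have width below 2. Hence tw(G) = 2 exactly.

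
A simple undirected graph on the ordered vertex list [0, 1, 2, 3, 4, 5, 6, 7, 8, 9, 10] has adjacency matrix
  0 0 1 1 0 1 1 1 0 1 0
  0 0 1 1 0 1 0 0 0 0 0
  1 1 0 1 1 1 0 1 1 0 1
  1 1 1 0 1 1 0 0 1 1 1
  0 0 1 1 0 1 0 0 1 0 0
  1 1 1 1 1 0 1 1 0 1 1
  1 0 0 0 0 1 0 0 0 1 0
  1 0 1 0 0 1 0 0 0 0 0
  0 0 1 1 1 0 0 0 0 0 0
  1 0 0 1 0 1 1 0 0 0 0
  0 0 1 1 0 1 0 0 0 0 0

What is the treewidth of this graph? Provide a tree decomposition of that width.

Treewidth 3.
One optimal decomposition is:
Bags: B1 = {0, 3, 5, 9}  B2 = {0, 5, 6, 9}  B3 = {0, 2, 3, 5}  B4 = {2, 3, 4, 5}  B5 = {2, 3, 4, 8}  B6 = {1, 2, 3, 5}  B7 = {2, 3, 5, 10}  B8 = {0, 2, 5, 7}
Tree: B1–B2, B1–B3, B3–B4, B4–B5, B3–B6, B4–B7, B3–B8

Each bag holds 4 vertices, so the decomposition has width 3, which upper-bounds the treewidth. On the other hand G contains the 4-clique {2, 3, 4, 8}. A clique must lie in a single bag of any decomposition, so no decomposition can have width below 3. Therefore the treewidth is 3.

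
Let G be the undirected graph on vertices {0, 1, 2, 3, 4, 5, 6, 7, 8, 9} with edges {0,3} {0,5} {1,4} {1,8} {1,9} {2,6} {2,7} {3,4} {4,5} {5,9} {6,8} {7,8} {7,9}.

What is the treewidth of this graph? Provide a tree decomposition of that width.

The largest bag has 3 vertices, giving width 2; this decomposition certifies tw(G) ≤ 2. Since 0–3–4–5–0 is a cycle in G, G is not acyclic. Forests are exactly the graphs of treewidth ≤ 1, so tw(G) ≥ 2. The upper and lower bounds meet at 2, so that is the treewidth.

Treewidth 2.
One optimal decomposition is:
Bags: B1 = {0, 3, 5}  B2 = {3, 4, 5}  B3 = {4, 5, 9}  B4 = {1, 4, 9}  B5 = {1, 7, 9}  B6 = {1, 7, 8}  B7 = {2, 7, 8}  B8 = {2, 6, 8}
Tree: B1–B2, B2–B3, B3–B4, B4–B5, B5–B6, B6–B7, B7–B8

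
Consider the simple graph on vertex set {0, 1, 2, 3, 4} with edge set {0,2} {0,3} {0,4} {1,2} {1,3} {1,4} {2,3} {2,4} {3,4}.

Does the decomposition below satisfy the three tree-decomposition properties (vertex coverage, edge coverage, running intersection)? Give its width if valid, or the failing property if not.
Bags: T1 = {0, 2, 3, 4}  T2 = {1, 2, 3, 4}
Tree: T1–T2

Yes; width 3.

Checking the three conditions: (i) the bags cover all of {0, 1, 2, 3, 4}; (ii) for each edge, some bag contains both endpoints; (iii) the bags containing any fixed vertex form a subtree. All hold, so the decomposition is valid with width 4 − 1 = 3.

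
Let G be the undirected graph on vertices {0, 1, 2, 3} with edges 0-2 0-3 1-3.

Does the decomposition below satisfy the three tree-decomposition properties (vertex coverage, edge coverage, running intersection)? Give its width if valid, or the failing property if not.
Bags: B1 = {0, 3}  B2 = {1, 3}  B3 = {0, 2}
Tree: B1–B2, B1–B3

Every vertex of G appears in some bag (union = {0, 1, 2, 3}); every edge is covered by a bag; and for each vertex v the set of bags containing v is connected in the bag tree. The decomposition is therefore valid. The largest bag has 2 vertices, so the width is 1.

Yes; width 1.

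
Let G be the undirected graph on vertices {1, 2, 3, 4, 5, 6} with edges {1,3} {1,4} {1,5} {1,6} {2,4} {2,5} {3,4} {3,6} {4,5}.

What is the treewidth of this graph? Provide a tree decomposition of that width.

The largest bag has 3 vertices, giving width 2; this decomposition certifies tw(G) ≤ 2. Conversely, {1, 3, 4} is a clique of size 3, and the vertices of any clique must share a bag in every tree decomposition; so some bag has ≥ 3 vertices and tw(G) ≥ 2. Combining the bounds, tw(G) = 2.

Treewidth 2.
One optimal decomposition is:
Bags: B1 = {1, 3, 4}  B2 = {1, 3, 6}  B3 = {1, 4, 5}  B4 = {2, 4, 5}
Tree: B1–B2, B1–B3, B3–B4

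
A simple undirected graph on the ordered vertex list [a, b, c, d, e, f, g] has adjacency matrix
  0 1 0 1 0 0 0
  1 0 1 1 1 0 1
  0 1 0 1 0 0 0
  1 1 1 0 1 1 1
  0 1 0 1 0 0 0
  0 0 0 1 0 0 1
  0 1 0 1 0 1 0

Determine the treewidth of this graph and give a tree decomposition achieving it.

Every bag has size at most 3, so the width is 3 − 1 = 2 and tw(G) ≤ 2. For the lower bound, the 3 vertices {d, f, g} are pairwise adjacent, and any tree decomposition puts a clique entirely inside one bag — forcing width ≥ 2. The upper and lower bounds meet at 2, so that is the treewidth.

Treewidth 2.
One optimal decomposition is:
Bags: B1 = {b, c, d}  B2 = {a, b, d}  B3 = {b, d, g}  B4 = {b, d, e}  B5 = {d, f, g}
Tree: B1–B2, B2–B3, B3–B4, B3–B5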